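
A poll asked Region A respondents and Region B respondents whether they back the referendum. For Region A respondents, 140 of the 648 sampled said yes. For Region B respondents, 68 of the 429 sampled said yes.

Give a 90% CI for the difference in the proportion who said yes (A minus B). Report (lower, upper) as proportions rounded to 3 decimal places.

Sample proportions: 140/648 = 0.2160, 68/429 = 0.1585.
Each SE is √(p̂(1−p̂)/n): √(0.2160·0.7840/648) = 0.01617 and √(0.1585·0.8415/429) = 0.01763.
SE(p̂₁ − p̂₂) = √(SE₁² + SE₂²) = √(0.0002614689 + 0.0003108169) = 0.02392, since the two samples are independent.
At 90% confidence z* = 1.645; margin = 1.645 × 0.02392 = 0.03935.
The difference is 0.2160 − 0.1585 = 0.0575, so the interval is 0.0575 ± 0.03935 = (0.018, 0.097).

(0.018, 0.097)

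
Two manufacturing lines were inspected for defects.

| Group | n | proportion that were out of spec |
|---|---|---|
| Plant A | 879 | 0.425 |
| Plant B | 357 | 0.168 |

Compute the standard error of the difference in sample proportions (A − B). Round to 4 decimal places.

0.0259

Each SE is √(p̂(1−p̂)/n): √(0.4250·0.5750/879) = 0.01667 and √(0.1680·0.8320/357) = 0.01979.
SE(p̂₁ − p̂₂) = √(SE₁² + SE₂²) = √(0.0002778889 + 0.0003916441) = 0.02588, since the two samples are independent.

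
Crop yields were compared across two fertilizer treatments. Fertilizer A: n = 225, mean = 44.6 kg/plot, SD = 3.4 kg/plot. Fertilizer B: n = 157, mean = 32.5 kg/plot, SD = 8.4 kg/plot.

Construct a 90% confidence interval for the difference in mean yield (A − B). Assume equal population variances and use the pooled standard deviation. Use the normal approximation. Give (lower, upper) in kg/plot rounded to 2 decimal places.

s_p = √[((n₁−1)s₁² + (n₂−1)s₂²)/(n₁+n₂−2)] = √[(224·3.4² + 156·8.4²)/380] = 5.9817.
SE = 5.9817·√(1/225 + 1/157) = 0.6220.
With z* = 1.645, margin = 1.645 × 0.6220 = 1.0232.
x̄₁ − x̄₂ = 44.6 − 32.5 = 12.1000; interval 12.1000 ± 1.0232 = (11.08, 13.12).

(11.08, 13.12)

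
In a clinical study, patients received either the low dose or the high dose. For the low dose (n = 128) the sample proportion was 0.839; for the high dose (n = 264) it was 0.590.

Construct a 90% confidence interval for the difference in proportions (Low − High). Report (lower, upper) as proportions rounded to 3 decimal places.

SE₁ = √(p̂₁(1−p̂₁)/n₁) = √(0.8390·0.1610/128) = 0.03249; SE₂ = √(0.5900·0.4100/264) = 0.03027.
Independent samples: SE of the difference = √(SE₁² + SE₂²) = √(0.0010556001 + 0.0009162729) = 0.04441.
z* for 90% confidence is 1.645, so the margin of error is 1.645 × 0.04441 = 0.07305.
Point estimate p̂₁ − p̂₂ = 0.8390 − 0.5900 = 0.2490.
0.2490 ± 0.07305 → (0.176, 0.322).

(0.176, 0.322)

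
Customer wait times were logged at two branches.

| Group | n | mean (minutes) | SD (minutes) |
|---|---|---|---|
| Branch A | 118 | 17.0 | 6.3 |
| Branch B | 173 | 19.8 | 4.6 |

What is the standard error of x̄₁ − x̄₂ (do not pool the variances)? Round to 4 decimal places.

0.6773

SE₁ = s₁/√n₁ = 6.3/√118 = 0.5800; SE₂ = 4.6/√173 = 0.3497.
Independent samples, unequal variances: SE_diff = √(SE₁² + SE₂²) = √(0.3364 + 0.12229009) = 0.6773.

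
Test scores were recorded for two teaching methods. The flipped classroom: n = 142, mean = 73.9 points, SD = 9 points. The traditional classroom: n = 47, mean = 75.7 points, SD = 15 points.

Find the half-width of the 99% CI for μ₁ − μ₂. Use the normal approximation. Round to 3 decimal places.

5.963

Per-group SEs: s₁/√n₁ = 9/√142 = 0.7553, s₂/√n₂ = 15/√47 = 2.1880.
Unpooled SE of the difference: √(0.57047809 + 4.787344) = 2.3147.
Margin of error = z* · SE = 2.576 × 2.3147 = 5.9627.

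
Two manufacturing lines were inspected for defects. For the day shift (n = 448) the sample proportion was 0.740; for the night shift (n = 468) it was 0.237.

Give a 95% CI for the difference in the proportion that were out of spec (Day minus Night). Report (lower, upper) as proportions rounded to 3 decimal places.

SE₁ = √(p̂₁(1−p̂₁)/n₁) = √(0.7400·0.2600/448) = 0.02072; SE₂ = √(0.2370·0.7630/468) = 0.01966.
Independent samples: SE of the difference = √(SE₁² + SE₂²) = √(0.0004293184 + 0.0003865156) = 0.02856.
z* for 95% confidence is 1.960, so the margin of error is 1.960 × 0.02856 = 0.05598.
Point estimate p̂₁ − p̂₂ = 0.7400 − 0.2370 = 0.5030.
0.5030 ± 0.05598 → (0.447, 0.559).

(0.447, 0.559)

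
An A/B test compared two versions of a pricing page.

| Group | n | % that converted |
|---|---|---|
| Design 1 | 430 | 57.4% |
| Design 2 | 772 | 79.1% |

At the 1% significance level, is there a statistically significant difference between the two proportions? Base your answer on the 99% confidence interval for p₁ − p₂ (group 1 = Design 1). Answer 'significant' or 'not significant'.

significant

SE₁ = √(p̂₁(1−p̂₁)/n₁) = √(0.5740·0.4260/430) = 0.02385; SE₂ = √(0.7910·0.2090/772) = 0.01463.
Independent samples: SE of the difference = √(SE₁² + SE₂²) = √(0.0005688225 + 0.0002140369) = 0.02798.
z* for 99% confidence is 2.576, so the margin of error is 2.576 × 0.02798 = 0.07208.
Point estimate p̂₁ − p̂₂ = 0.5740 − 0.7910 = -0.2170.
-0.2170 ± 0.07208 → (-0.28908, -0.14492).
The interval (-0.28908, -0.14492) does not contain 0, so the difference is significant.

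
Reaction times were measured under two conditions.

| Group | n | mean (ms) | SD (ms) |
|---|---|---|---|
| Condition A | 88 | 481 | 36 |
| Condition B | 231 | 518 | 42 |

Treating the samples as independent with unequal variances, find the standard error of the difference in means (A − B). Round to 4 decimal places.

4.7290

SE₁ = s₁/√n₁ = 36/√88 = 3.8376; SE₂ = 42/√231 = 2.7634.
Independent samples, unequal variances: SE_diff = √(SE₁² + SE₂²) = √(14.72717376 + 7.63637956) = 4.7290.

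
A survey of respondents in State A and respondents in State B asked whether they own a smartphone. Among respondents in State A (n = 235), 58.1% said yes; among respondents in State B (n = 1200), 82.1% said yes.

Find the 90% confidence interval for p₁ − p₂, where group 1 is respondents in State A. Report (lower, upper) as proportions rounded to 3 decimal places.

Each SE is √(p̂(1−p̂)/n): √(0.5810·0.4190/235) = 0.03219 and √(0.8210·0.1790/1200) = 0.01107.
SE(p̂₁ − p̂₂) = √(SE₁² + SE₂²) = √(0.0010361961 + 0.0001225449) = 0.03404, since the two samples are independent.
At 90% confidence z* = 1.645; margin = 1.645 × 0.03404 = 0.05600.
The difference is 0.5810 − 0.8210 = -0.2400, so the interval is -0.2400 ± 0.05600 = (-0.296, -0.184).

(-0.296, -0.184)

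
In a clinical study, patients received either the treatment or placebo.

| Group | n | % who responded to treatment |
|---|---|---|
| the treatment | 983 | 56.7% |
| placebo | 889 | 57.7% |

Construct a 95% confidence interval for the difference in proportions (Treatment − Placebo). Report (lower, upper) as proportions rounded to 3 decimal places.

(-0.055, 0.035)

Each SE is √(p̂(1−p̂)/n): √(0.5670·0.4330/983) = 0.01580 and √(0.5770·0.4230/889) = 0.01657.
SE(p̂₁ − p̂₂) = √(SE₁² + SE₂²) = √(0.00024964 + 0.0002745649) = 0.02290, since the two samples are independent.
At 95% confidence z* = 1.960; margin = 1.960 × 0.02290 = 0.04488.
The difference is 0.5670 − 0.5770 = -0.0100, so the interval is -0.0100 ± 0.04488 = (-0.055, 0.035).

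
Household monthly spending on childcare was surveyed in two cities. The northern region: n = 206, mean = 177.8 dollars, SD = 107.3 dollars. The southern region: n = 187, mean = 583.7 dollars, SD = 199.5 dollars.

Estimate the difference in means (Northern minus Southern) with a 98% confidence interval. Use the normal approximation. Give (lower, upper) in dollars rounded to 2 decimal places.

Per-group SEs: s₁/√n₁ = 107.3/√206 = 7.4759, s₂/√n₂ = 199.5/√187 = 14.5889.
Unpooled SE of the difference: √(55.88908081 + 212.83600321) = 16.3928.
Margin of error = z* · SE = 2.326 × 16.3928 = 38.1297.
x̄₁ − x̄₂ = 177.8 − 583.7 = -405.9000.
CI: -405.9000 ± 38.1297 = (-444.03, -367.77).

(-444.03, -367.77)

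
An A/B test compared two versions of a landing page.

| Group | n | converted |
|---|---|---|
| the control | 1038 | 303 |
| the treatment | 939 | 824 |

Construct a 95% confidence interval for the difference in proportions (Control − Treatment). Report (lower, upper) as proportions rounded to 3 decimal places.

Sample proportions: 303/1038 = 0.2919, 824/939 = 0.8775.
Each SE is √(p̂(1−p̂)/n): √(0.2919·0.7081/1038) = 0.01411 and √(0.8775·0.1225/939) = 0.01070.
SE(p̂₁ − p̂₂) = √(SE₁² + SE₂²) = √(0.0001990921 + 0.00011449) = 0.01771, since the two samples are independent.
At 95% confidence z* = 1.960; margin = 1.960 × 0.01771 = 0.03471.
The difference is 0.2919 − 0.8775 = -0.5856, so the interval is -0.5856 ± 0.03471 = (-0.620, -0.551).

(-0.620, -0.551)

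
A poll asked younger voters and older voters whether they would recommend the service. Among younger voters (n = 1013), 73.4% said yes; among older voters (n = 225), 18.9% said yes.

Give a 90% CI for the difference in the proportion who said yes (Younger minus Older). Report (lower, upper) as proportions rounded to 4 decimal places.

(0.4964, 0.5936)

SE₁ = √(p̂₁(1−p̂₁)/n₁) = √(0.7340·0.2660/1013) = 0.01388; SE₂ = √(0.1890·0.8110/225) = 0.02610.
Independent samples: SE of the difference = √(SE₁² + SE₂²) = √(0.0001926544 + 0.00068121) = 0.02956.
z* for 90% confidence is 1.645, so the margin of error is 1.645 × 0.02956 = 0.04863.
Point estimate p̂₁ − p̂₂ = 0.7340 − 0.1890 = 0.5450.
0.5450 ± 0.04863 → (0.4964, 0.5936).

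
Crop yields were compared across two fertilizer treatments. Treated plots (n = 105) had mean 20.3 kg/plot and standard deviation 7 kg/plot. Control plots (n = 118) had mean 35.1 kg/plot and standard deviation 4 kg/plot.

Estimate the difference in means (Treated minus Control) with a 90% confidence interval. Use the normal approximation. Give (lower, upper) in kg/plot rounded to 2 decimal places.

Standard errors of each mean: 7/√105 = 0.6831 and 4/√118 = 0.3682.
SE(x̄₁ − x̄₂) = √(0.6831² + 0.3682²) = 0.7760 for independent samples with unequal variances.
With z* = 1.645, the margin is 1.645 × 0.7760 = 1.2765.
x̄₁ − x̄₂ = 20.3 − 35.1 = -14.8000; the interval is -14.8000 ± 1.2765 = (-16.08, -13.52).

(-16.08, -13.52)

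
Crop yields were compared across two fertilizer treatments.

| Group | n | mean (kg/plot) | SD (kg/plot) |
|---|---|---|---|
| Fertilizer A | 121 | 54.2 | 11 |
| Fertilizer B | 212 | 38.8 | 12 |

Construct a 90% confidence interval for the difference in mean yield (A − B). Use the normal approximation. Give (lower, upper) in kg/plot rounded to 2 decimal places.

Per-group SEs: s₁/√n₁ = 11/√121 = 1.0000, s₂/√n₂ = 12/√212 = 0.8242.
Unpooled SE of the difference: √(1.0 + 0.67930564) = 1.2959.
Margin of error = z* · SE = 1.645 × 1.2959 = 2.1318.
x̄₁ − x̄₂ = 54.2 − 38.8 = 15.4000.
CI: 15.4000 ± 2.1318 = (13.27, 17.53).

(13.27, 17.53)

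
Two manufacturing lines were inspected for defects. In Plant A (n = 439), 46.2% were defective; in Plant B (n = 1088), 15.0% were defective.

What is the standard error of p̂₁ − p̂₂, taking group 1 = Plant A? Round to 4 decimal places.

0.0261

Each SE is √(p̂(1−p̂)/n): √(0.4620·0.5380/439) = 0.02379 and √(0.1500·0.8500/1088) = 0.01083.
SE(p̂₁ − p̂₂) = √(SE₁² + SE₂²) = √(0.0005659641 + 0.0001172889) = 0.02614, since the two samples are independent.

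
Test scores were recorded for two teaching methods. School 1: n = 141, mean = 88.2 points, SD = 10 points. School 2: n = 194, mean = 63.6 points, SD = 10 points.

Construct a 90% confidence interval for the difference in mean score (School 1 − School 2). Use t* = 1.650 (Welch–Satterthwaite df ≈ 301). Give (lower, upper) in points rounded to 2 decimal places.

SE₁ = s₁/√n₁ = 10/√141 = 0.8422; SE₂ = 10/√194 = 0.7180.
Independent samples, unequal variances: SE_diff = √(SE₁² + SE₂²) = √(0.70930084 + 0.515524) = 1.1067.
t* = 1.650, so margin of error = 1.650 × 1.1067 = 1.8261.
Difference in means = 88.2 − 63.6 = 24.6000.
24.6000 ± 1.8261 → (22.77, 26.43).

(22.77, 26.43)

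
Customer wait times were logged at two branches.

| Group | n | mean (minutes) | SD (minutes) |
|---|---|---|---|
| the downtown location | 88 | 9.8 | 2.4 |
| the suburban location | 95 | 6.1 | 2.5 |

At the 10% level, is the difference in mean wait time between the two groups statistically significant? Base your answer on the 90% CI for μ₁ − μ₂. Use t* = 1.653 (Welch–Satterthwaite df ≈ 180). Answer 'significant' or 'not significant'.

Standard errors of each mean: 2.4/√88 = 0.2558 and 2.5/√95 = 0.2565.
SE(x̄₁ − x̄₂) = √(0.2558² + 0.2565²) = 0.3623 for independent samples with unequal variances.
With t* = 1.653, the margin is 1.653 × 0.3623 = 0.5989.
x̄₁ − x̄₂ = 9.8 − 6.1 = 3.7000; the interval is 3.7000 ± 0.5989 = (3.1011, 4.2989).
The interval (3.1011, 4.2989) does not contain 0, so the difference is significant.

significant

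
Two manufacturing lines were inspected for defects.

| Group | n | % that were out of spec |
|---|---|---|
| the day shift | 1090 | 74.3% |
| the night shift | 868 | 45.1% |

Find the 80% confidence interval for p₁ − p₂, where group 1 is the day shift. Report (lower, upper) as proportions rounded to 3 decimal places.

Each SE is √(p̂(1−p̂)/n): √(0.7430·0.2570/1090) = 0.01324 and √(0.4510·0.5490/868) = 0.01689.
SE(p̂₁ − p̂₂) = √(SE₁² + SE₂²) = √(0.0001752976 + 0.0002852721) = 0.02146, since the two samples are independent.
At 80% confidence z* = 1.282; margin = 1.282 × 0.02146 = 0.02751.
The difference is 0.7430 − 0.4510 = 0.2920, so the interval is 0.2920 ± 0.02751 = (0.264, 0.320).

(0.264, 0.320)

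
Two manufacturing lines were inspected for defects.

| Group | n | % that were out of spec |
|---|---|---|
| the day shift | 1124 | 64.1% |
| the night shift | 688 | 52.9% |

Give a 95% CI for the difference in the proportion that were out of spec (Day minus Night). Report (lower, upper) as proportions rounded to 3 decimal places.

The two standard errors are √(0.6410×0.3590/1124) = 0.01431 and √(0.5290×0.4710/688) = 0.01903.
Because the samples are independent, SE_diff = √(0.01431² + 0.01903²) = 0.02381.
Using z* = 1.960 for 95%, ME = 1.960 × 0.02381 = 0.04667.
p̂₁ − p̂₂ = 0.1120; interval 0.1120 ± 0.04667 gives (0.065, 0.159).

(0.065, 0.159)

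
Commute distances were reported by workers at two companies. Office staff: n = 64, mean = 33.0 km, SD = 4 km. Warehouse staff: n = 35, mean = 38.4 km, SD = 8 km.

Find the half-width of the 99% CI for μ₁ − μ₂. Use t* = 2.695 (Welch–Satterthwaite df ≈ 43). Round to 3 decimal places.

3.885

SE₁ = s₁/√n₁ = 4/√64 = 0.5000; SE₂ = 8/√35 = 1.3522.
Independent samples, unequal variances: SE_diff = √(SE₁² + SE₂²) = √(0.25 + 1.82844484) = 1.4417.
t* = 2.695, so margin of error = 2.695 × 1.4417 = 3.8854.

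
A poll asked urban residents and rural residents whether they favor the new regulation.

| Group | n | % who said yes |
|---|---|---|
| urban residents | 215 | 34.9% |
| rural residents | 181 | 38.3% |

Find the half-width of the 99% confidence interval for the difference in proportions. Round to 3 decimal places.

SE₁ = √(p̂₁(1−p̂₁)/n₁) = √(0.3490·0.6510/215) = 0.03251; SE₂ = √(0.3830·0.6170/181) = 0.03613.
Independent samples: SE of the difference = √(SE₁² + SE₂²) = √(0.0010569001 + 0.0013053769) = 0.04860.
z* for 99% confidence is 2.576, so the margin of error is 2.576 × 0.04860 = 0.12519.

0.125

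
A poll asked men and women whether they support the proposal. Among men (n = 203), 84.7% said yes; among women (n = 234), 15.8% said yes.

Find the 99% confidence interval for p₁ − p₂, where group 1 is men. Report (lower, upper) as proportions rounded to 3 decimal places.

(0.600, 0.778)

Each SE is √(p̂(1−p̂)/n): √(0.8470·0.1530/203) = 0.02527 and √(0.1580·0.8420/234) = 0.02384.
SE(p̂₁ − p̂₂) = √(SE₁² + SE₂²) = √(0.0006385729 + 0.0005683456) = 0.03474, since the two samples are independent.
At 99% confidence z* = 2.576; margin = 2.576 × 0.03474 = 0.08949.
The difference is 0.8470 − 0.1580 = 0.6890, so the interval is 0.6890 ± 0.08949 = (0.600, 0.778).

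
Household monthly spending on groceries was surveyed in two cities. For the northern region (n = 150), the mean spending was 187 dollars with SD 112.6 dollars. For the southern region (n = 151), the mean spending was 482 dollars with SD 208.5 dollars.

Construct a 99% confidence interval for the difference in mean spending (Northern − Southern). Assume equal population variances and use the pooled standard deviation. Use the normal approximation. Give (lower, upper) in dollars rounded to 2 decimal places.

(-344.80, -245.20)

Pooled variance s_p² = [149·112.6² + 150·208.5²] / (150+151−2) = 28126.9991, so s_p = 167.7111.
SE_diff = s_p·√(1/n₁ + 1/n₂) = 167.7111·√(1/150 + 1/151) = 19.3335.
z* = 2.576; margin = 2.576 × 19.3335 = 49.8031.
Difference = 187 − 482 = -295.0000.
-295.0000 ± 49.8031 → (-344.80, -245.20).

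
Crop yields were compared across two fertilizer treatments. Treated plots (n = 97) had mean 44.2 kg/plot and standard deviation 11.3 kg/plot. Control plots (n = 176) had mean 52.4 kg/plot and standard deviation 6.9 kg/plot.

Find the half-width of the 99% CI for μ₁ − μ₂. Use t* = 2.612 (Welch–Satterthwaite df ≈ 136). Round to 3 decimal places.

3.290

SE₁ = s₁/√n₁ = 11.3/√97 = 1.1473; SE₂ = 6.9/√176 = 0.5201.
Independent samples, unequal variances: SE_diff = √(SE₁² + SE₂²) = √(1.31629729 + 0.27050401) = 1.2597.
t* = 2.612, so margin of error = 2.612 × 1.2597 = 3.2903.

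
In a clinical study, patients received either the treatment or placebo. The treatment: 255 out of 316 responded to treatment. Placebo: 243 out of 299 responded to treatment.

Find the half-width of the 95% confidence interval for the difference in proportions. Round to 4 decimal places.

p̂₁ = 255/316 = 0.8070 and p̂₂ = 243/299 = 0.8127.
SE₁ = √(p̂₁(1−p̂₁)/n₁) = √(0.8070·0.1930/316) = 0.02220; SE₂ = √(0.8127·0.1873/299) = 0.02256.
Independent samples: SE of the difference = √(SE₁² + SE₂²) = √(0.00049284 + 0.0005089536) = 0.03165.
z* for 95% confidence is 1.960, so the margin of error is 1.960 × 0.03165 = 0.06203.

0.0620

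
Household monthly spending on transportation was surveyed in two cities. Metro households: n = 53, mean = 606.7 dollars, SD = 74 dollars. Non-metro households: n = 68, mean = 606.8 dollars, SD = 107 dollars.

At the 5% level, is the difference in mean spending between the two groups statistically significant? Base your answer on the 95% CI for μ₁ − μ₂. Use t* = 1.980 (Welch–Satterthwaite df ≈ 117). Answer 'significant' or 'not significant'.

Standard errors of each mean: 74/√53 = 10.1647 and 107/√68 = 12.9757.
SE(x̄₁ − x̄₂) = √(10.1647² + 12.9757²) = 16.4830 for independent samples with unequal variances.
With t* = 1.980, the margin is 1.980 × 16.4830 = 32.6363.
x̄₁ − x̄₂ = 606.7 − 606.8 = -0.1000; the interval is -0.1000 ± 32.6363 = (-32.7363, 32.5363).
The interval (-32.7363, 32.5363) contains 0, so the difference is not significant.

not significant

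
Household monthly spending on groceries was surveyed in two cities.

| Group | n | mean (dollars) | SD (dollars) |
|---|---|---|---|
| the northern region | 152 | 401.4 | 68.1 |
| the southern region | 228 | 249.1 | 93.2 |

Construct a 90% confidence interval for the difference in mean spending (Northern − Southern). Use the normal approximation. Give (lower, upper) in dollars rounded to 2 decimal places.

Per-group SEs: s₁/√n₁ = 68.1/√152 = 5.5236, s₂/√n₂ = 93.2/√228 = 6.1723.
Unpooled SE of the difference: √(30.51015696 + 38.09728729) = 8.2830.
Margin of error = z* · SE = 1.645 × 8.2830 = 13.6255.
x̄₁ − x̄₂ = 401.4 − 249.1 = 152.3000.
CI: 152.3000 ± 13.6255 = (138.67, 165.93).

(138.67, 165.93)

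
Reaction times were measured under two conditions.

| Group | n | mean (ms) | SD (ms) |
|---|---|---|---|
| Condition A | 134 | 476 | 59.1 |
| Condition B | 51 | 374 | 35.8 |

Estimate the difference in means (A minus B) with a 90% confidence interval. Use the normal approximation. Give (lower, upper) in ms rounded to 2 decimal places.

SE₁ = s₁/√n₁ = 59.1/√134 = 5.1055; SE₂ = 35.8/√51 = 5.0130.
Independent samples, unequal variances: SE_diff = √(SE₁² + SE₂²) = √(26.06613025 + 25.130169) = 7.1552.
z* = 1.645, so margin of error = 1.645 × 7.1552 = 11.7703.
Difference in means = 476 − 374 = 102.0000.
102.0000 ± 11.7703 → (90.23, 113.77).

(90.23, 113.77)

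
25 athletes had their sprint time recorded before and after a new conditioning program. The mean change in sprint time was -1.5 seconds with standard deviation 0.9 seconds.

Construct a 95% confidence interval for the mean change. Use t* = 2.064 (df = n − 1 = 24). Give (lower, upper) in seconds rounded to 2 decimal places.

(-1.87, -1.13)

This is a matched-pairs design, so SE = s_d/√n = 0.9/√25 = 0.1800.
Margin = 2.064 × 0.1800 = 0.3715; the interval is -1.5 ± 0.3715 = (-1.87, -1.13).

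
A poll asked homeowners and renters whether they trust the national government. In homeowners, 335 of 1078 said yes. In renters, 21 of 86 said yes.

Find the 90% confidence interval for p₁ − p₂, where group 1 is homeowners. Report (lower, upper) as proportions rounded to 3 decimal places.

(-0.013, 0.146)

Sample proportions: 335/1078 = 0.3108, 21/86 = 0.2442.
Each SE is √(p̂(1−p̂)/n): √(0.3108·0.6892/1078) = 0.01410 and √(0.2442·0.7558/86) = 0.04633.
SE(p̂₁ − p̂₂) = √(SE₁² + SE₂²) = √(0.00019881 + 0.0021464689) = 0.04843, since the two samples are independent.
At 90% confidence z* = 1.645; margin = 1.645 × 0.04843 = 0.07967.
The difference is 0.3108 − 0.2442 = 0.0666, so the interval is 0.0666 ± 0.07967 = (-0.013, 0.146).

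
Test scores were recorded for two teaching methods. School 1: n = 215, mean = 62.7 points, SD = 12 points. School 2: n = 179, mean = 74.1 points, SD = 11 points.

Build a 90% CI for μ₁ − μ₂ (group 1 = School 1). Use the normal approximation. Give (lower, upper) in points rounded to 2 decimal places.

SE₁ = s₁/√n₁ = 12/√215 = 0.8184; SE₂ = 11/√179 = 0.8222.
Independent samples, unequal variances: SE_diff = √(SE₁² + SE₂²) = √(0.66977856 + 0.67601284) = 1.1601.
z* = 1.645, so margin of error = 1.645 × 1.1601 = 1.9084.
Difference in means = 62.7 − 74.1 = -11.4000.
-11.4000 ± 1.9084 → (-13.31, -9.49).

(-13.31, -9.49)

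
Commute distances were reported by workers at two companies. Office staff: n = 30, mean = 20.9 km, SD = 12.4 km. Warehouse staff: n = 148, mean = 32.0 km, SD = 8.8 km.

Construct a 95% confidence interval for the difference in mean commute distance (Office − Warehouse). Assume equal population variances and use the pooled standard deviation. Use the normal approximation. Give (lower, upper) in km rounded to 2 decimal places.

Pooled variance s_p² = [29·12.4² + 147·8.8²] / (30+148−2) = 90.0155, so s_p = 9.4876.
SE_diff = s_p·√(1/n₁ + 1/n₂) = 9.4876·√(1/30 + 1/148) = 1.8997.
z* = 1.960; margin = 1.960 × 1.8997 = 3.7234.
Difference = 20.9 − 32.0 = -11.1000.
-11.1000 ± 3.7234 → (-14.82, -7.38).

(-14.82, -7.38)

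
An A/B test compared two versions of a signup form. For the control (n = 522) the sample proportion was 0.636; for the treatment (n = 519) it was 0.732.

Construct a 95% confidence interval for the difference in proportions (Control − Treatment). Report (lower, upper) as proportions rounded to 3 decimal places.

(-0.152, -0.040)

SE₁ = √(p̂₁(1−p̂₁)/n₁) = √(0.6360·0.3640/522) = 0.02106; SE₂ = √(0.7320·0.2680/519) = 0.01944.
Independent samples: SE of the difference = √(SE₁² + SE₂²) = √(0.0004435236 + 0.0003779136) = 0.02866.
z* for 95% confidence is 1.960, so the margin of error is 1.960 × 0.02866 = 0.05617.
Point estimate p̂₁ − p̂₂ = 0.6360 − 0.7320 = -0.0960.
-0.0960 ± 0.05617 → (-0.152, -0.040).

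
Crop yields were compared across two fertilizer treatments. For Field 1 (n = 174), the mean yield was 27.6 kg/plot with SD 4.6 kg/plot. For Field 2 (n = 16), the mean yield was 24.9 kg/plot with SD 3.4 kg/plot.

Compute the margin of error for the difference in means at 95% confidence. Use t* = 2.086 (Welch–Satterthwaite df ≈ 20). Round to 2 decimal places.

Per-group SEs: s₁/√n₁ = 4.6/√174 = 0.3487, s₂/√n₂ = 3.4/√16 = 0.8500.
Unpooled SE of the difference: √(0.12159169 + 0.7225) = 0.9187.
Margin of error = t* · SE = 2.086 × 0.9187 = 1.9164.

1.92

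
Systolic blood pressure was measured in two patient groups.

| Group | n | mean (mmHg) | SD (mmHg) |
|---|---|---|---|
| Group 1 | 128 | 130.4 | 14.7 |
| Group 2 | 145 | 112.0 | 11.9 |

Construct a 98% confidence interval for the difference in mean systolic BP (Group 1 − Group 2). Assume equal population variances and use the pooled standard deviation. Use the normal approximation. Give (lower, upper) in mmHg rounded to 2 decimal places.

s_p = √[((n₁−1)s₁² + (n₂−1)s₂²)/(n₁+n₂−2)] = √[(127·14.7² + 144·11.9²)/271] = 13.2859.
SE = 13.2859·√(1/128 + 1/145) = 1.6113.
With z* = 2.326, margin = 2.326 × 1.6113 = 3.7479.
x̄₁ − x̄₂ = 130.4 − 112.0 = 18.4000; interval 18.4000 ± 3.7479 = (14.65, 22.15).

(14.65, 22.15)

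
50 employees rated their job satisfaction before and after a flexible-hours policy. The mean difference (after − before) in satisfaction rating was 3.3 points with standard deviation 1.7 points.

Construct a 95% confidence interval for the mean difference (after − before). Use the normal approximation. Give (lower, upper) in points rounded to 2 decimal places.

(2.83, 3.77)

Paired design: SE = s_d/√n = 1.7/√50 = 0.2404.
z* = 1.960; margin of error = 1.960 × 0.2404 = 0.4712.
3.3 ± 0.4712 → (2.83, 3.77).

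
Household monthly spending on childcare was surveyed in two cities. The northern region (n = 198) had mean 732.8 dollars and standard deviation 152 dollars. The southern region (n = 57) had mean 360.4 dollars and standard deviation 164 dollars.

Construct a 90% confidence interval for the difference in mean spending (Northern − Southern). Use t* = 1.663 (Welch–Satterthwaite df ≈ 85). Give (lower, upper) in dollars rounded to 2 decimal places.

Per-group SEs: s₁/√n₁ = 152/√198 = 10.8022, s₂/√n₂ = 164/√57 = 21.7223.
Unpooled SE of the difference: √(116.68752484 + 471.85831729) = 24.2600.
Margin of error = t* · SE = 1.663 × 24.2600 = 40.3444.
x̄₁ − x̄₂ = 732.8 − 360.4 = 372.4000.
CI: 372.4000 ± 40.3444 = (332.06, 412.74).

(332.06, 412.74)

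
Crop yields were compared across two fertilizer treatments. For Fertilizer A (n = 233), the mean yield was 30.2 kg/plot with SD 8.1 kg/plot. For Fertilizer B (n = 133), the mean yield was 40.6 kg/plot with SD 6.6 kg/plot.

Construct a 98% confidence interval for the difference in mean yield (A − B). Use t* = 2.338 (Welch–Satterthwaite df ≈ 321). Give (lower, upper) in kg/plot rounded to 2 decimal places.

(-12.22, -8.58)

Standard errors of each mean: 8.1/√233 = 0.5306 and 6.6/√133 = 0.5723.
SE(x̄₁ − x̄₂) = √(0.5306² + 0.5723²) = 0.7804 for independent samples with unequal variances.
With t* = 2.338, the margin is 2.338 × 0.7804 = 1.8246.
x̄₁ − x̄₂ = 30.2 − 40.6 = -10.4000; the interval is -10.4000 ± 1.8246 = (-12.22, -8.58).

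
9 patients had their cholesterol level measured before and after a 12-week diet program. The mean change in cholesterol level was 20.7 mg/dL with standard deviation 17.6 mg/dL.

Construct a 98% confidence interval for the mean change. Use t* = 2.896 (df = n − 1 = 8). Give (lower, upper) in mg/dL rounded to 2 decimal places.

(3.71, 37.69)

Paired design: SE = s_d/√n = 17.6/√9 = 5.8667.
t* = 2.896; margin of error = 2.896 × 5.8667 = 16.9900.
20.7 ± 16.9900 → (3.71, 37.69).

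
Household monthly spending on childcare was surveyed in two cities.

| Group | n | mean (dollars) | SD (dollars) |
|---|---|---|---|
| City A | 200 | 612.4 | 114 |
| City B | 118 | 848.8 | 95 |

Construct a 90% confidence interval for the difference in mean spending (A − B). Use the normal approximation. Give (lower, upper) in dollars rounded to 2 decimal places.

Per-group SEs: s₁/√n₁ = 114/√200 = 8.0610, s₂/√n₂ = 95/√118 = 8.7455.
Unpooled SE of the difference: √(64.979721 + 76.48377025) = 11.8938.
Margin of error = z* · SE = 1.645 × 11.8938 = 19.5653.
x̄₁ − x̄₂ = 612.4 − 848.8 = -236.4000.
CI: -236.4000 ± 19.5653 = (-255.97, -216.83).

(-255.97, -216.83)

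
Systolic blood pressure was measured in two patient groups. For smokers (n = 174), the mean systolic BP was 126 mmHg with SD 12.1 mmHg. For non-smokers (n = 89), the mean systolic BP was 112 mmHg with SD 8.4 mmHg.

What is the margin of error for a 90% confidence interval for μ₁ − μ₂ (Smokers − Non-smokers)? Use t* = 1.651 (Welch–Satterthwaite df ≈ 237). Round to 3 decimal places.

2.111

Per-group SEs: s₁/√n₁ = 12.1/√174 = 0.9173, s₂/√n₂ = 8.4/√89 = 0.8904.
Unpooled SE of the difference: √(0.84143929 + 0.79281216) = 1.2784.
Margin of error = t* · SE = 1.651 × 1.2784 = 2.1106.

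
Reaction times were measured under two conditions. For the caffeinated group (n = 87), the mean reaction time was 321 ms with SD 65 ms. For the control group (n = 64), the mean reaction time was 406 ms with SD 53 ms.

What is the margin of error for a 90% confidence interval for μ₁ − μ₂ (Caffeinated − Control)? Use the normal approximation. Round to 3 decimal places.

15.817

Per-group SEs: s₁/√n₁ = 65/√87 = 6.9687, s₂/√n₂ = 53/√64 = 6.6250.
Unpooled SE of the difference: √(48.56277969 + 43.890625) = 9.6153.
Margin of error = z* · SE = 1.645 × 9.6153 = 15.8172.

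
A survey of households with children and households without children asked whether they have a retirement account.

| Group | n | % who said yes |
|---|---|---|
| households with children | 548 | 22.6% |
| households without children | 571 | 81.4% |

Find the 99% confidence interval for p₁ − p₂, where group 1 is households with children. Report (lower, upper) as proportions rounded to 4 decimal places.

(-0.6503, -0.5257)

The two standard errors are √(0.2260×0.7740/548) = 0.01787 and √(0.8140×0.1860/571) = 0.01628.
Because the samples are independent, SE_diff = √(0.01787² + 0.01628²) = 0.02417.
Using z* = 2.576 for 99%, ME = 2.576 × 0.02417 = 0.06226.
p̂₁ − p̂₂ = -0.5880; interval -0.5880 ± 0.06226 gives (-0.6503, -0.5257).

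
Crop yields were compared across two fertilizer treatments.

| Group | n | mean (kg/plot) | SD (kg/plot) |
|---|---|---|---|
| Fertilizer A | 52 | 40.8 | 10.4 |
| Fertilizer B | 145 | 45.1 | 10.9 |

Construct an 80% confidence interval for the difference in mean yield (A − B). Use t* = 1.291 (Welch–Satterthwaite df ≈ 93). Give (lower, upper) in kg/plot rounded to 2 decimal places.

(-6.50, -2.10)

Per-group SEs: s₁/√n₁ = 10.4/√52 = 1.4422, s₂/√n₂ = 10.9/√145 = 0.9052.
Unpooled SE of the difference: √(2.07994084 + 0.81938704) = 1.7027.
Margin of error = t* · SE = 1.291 × 1.7027 = 2.1982.
x̄₁ − x̄₂ = 40.8 − 45.1 = -4.3000.
CI: -4.3000 ± 2.1982 = (-6.50, -2.10).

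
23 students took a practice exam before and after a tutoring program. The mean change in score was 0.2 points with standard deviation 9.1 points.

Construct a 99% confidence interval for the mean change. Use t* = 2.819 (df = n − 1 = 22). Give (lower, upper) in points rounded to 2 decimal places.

(-5.15, 5.55)

This is a matched-pairs design, so SE = s_d/√n = 9.1/√23 = 1.8975.
Margin = 2.819 × 1.8975 = 5.3491; the interval is 0.2 ± 5.3491 = (-5.15, 5.55).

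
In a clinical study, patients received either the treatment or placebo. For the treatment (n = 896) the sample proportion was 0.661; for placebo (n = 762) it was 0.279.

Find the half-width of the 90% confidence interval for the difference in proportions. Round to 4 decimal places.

The two standard errors are √(0.6610×0.3390/896) = 0.01581 and √(0.2790×0.7210/762) = 0.01625.
Because the samples are independent, SE_diff = √(0.01581² + 0.01625²) = 0.02267.
Using z* = 1.645 for 90%, ME = 1.645 × 0.02267 = 0.03729.

0.0373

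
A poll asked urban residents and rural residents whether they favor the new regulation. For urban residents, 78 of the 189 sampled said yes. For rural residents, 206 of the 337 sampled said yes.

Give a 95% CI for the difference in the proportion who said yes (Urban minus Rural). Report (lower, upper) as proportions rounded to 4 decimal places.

(-0.2860, -0.1112)

Sample proportions: 78/189 = 0.4127, 206/337 = 0.6113.
Each SE is √(p̂(1−p̂)/n): √(0.4127·0.5873/189) = 0.03581 and √(0.6113·0.3887/337) = 0.02655.
SE(p̂₁ − p̂₂) = √(SE₁² + SE₂²) = √(0.0012823561 + 0.0007049025) = 0.04458, since the two samples are independent.
At 95% confidence z* = 1.960; margin = 1.960 × 0.04458 = 0.08738.
The difference is 0.4127 − 0.6113 = -0.1986, so the interval is -0.1986 ± 0.08738 = (-0.2860, -0.1112).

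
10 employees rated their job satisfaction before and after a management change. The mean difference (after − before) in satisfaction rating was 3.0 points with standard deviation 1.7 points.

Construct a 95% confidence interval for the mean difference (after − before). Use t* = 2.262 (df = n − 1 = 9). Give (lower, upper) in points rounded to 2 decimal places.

This is a matched-pairs design, so SE = s_d/√n = 1.7/√10 = 0.5376.
Margin = 2.262 × 0.5376 = 1.2161; the interval is 3.0 ± 1.2161 = (1.78, 4.22).

(1.78, 4.22)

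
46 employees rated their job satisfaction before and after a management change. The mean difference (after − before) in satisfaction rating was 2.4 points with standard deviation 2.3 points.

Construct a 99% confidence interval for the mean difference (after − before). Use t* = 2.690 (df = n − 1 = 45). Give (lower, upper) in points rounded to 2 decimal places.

This is a matched-pairs design, so SE = s_d/√n = 2.3/√46 = 0.3391.
Margin = 2.690 × 0.3391 = 0.9122; the interval is 2.4 ± 0.9122 = (1.49, 3.31).

(1.49, 3.31)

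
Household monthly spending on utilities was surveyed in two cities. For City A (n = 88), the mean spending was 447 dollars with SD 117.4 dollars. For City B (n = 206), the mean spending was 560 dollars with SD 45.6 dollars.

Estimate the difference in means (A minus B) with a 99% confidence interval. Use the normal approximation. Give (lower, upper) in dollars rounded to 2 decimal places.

SE₁ = s₁/√n₁ = 117.4/√88 = 12.5149; SE₂ = 45.6/√206 = 3.1771.
Independent samples, unequal variances: SE_diff = √(SE₁² + SE₂²) = √(156.62272201 + 10.09396441) = 12.9119.
z* = 2.576, so margin of error = 2.576 × 12.9119 = 33.2611.
Difference in means = 447 − 560 = -113.0000.
-113.0000 ± 33.2611 → (-146.26, -79.74).

(-146.26, -79.74)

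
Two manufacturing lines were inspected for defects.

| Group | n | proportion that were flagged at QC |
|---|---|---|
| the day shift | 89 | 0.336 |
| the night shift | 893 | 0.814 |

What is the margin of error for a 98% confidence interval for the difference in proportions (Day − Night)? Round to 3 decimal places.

SE₁ = √(p̂₁(1−p̂₁)/n₁) = √(0.3360·0.6640/89) = 0.05007; SE₂ = √(0.8140·0.1860/893) = 0.01302.
Independent samples: SE of the difference = √(SE₁² + SE₂²) = √(0.0025070049 + 0.0001695204) = 0.05174.
z* for 98% confidence is 2.326, so the margin of error is 2.326 × 0.05174 = 0.12035.

0.120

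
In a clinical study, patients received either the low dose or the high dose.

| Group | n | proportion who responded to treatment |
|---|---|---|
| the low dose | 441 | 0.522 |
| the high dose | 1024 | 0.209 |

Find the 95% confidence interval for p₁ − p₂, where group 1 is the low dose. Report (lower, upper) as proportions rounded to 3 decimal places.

(0.260, 0.366)

SE₁ = √(p̂₁(1−p̂₁)/n₁) = √(0.5220·0.4780/441) = 0.02379; SE₂ = √(0.2090·0.7910/1024) = 0.01271.
Independent samples: SE of the difference = √(SE₁² + SE₂²) = √(0.0005659641 + 0.0001615441) = 0.02697.
z* for 95% confidence is 1.960, so the margin of error is 1.960 × 0.02697 = 0.05286.
Point estimate p̂₁ − p̂₂ = 0.5220 − 0.2090 = 0.3130.
0.3130 ± 0.05286 → (0.260, 0.366).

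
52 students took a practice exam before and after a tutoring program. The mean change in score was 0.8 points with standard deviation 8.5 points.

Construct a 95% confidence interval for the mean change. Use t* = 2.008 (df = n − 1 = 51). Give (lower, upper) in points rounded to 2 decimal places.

(-1.57, 3.17)

This is a matched-pairs design, so SE = s_d/√n = 8.5/√52 = 1.1787.
Margin = 2.008 × 1.1787 = 2.3668; the interval is 0.8 ± 2.3668 = (-1.57, 3.17).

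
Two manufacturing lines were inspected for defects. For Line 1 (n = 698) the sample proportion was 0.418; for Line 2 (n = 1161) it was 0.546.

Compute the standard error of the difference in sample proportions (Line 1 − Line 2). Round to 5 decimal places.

0.02371

Each SE is √(p̂(1−p̂)/n): √(0.4180·0.5820/698) = 0.01867 and √(0.5460·0.4540/1161) = 0.01461.
SE(p̂₁ − p̂₂) = √(SE₁² + SE₂²) = √(0.0003485689 + 0.0002134521) = 0.02371, since the two samples are independent.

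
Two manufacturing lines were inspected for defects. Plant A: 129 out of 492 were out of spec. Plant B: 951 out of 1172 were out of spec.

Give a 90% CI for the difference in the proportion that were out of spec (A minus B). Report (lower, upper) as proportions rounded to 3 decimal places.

(-0.587, -0.512)

p̂₁ = 129/492 = 0.2622 and p̂₂ = 951/1172 = 0.8114.
SE₁ = √(p̂₁(1−p̂₁)/n₁) = √(0.2622·0.7378/492) = 0.01983; SE₂ = √(0.8114·0.1886/1172) = 0.01143.
Independent samples: SE of the difference = √(SE₁² + SE₂²) = √(0.0003932289 + 0.0001306449) = 0.02289.
z* for 90% confidence is 1.645, so the margin of error is 1.645 × 0.02289 = 0.03765.
Point estimate p̂₁ − p̂₂ = 0.2622 − 0.8114 = -0.5492.
-0.5492 ± 0.03765 → (-0.587, -0.512).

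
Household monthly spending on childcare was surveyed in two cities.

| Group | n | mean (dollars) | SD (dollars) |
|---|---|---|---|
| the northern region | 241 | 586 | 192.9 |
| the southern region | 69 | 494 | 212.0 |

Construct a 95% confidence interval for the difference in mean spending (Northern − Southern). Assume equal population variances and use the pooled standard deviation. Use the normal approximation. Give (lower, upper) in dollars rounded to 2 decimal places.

(39.21, 144.79)

s_p = √[((n₁−1)s₁² + (n₂−1)s₂²)/(n₁+n₂−2)] = √[(240·192.9² + 68·212.0²)/308] = 197.2760.
SE = 197.2760·√(1/241 + 1/69) = 26.9353.
With z* = 1.960, margin = 1.960 × 26.9353 = 52.7932.
x̄₁ − x̄₂ = 586 − 494 = 92.0000; interval 92.0000 ± 52.7932 = (39.21, 144.79).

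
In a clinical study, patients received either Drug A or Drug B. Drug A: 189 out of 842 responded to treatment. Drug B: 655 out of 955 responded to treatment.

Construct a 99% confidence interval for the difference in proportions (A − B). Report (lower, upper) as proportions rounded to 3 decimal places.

(-0.515, -0.408)

First, p̂₁ = 189/842 = 0.2245; p̂₂ = 655/955 = 0.6859.
The two standard errors are √(0.2245×0.7755/842) = 0.01438 and √(0.6859×0.3141/955) = 0.01502.
Because the samples are independent, SE_diff = √(0.01438² + 0.01502²) = 0.02079.
Using z* = 2.576 for 99%, ME = 2.576 × 0.02079 = 0.05356.
p̂₁ − p̂₂ = -0.4614; interval -0.4614 ± 0.05356 gives (-0.515, -0.408).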